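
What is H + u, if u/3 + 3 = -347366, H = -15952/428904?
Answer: -55870484585/53613 ≈ -1.0421e+6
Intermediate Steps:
H = -1994/53613 (H = -15952*1/428904 = -1994/53613 ≈ -0.037192)
u = -1042107 (u = -9 + 3*(-347366) = -9 - 1042098 = -1042107)
H + u = -1994/53613 - 1042107 = -55870484585/53613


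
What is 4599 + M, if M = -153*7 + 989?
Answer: 4517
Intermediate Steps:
M = -82 (M = -1071 + 989 = -82)
4599 + M = 4599 - 82 = 4517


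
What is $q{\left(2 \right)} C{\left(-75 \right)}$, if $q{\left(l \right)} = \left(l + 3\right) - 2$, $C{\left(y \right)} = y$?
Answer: $-225$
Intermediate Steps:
$q{\left(l \right)} = 1 + l$ ($q{\left(l \right)} = \left(3 + l\right) - 2 = 1 + l$)
$q{\left(2 \right)} C{\left(-75 \right)} = \left(1 + 2\right) \left(-75\right) = 3 \left(-75\right) = -225$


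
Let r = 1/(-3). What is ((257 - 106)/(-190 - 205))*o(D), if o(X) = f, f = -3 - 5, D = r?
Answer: 1208/395 ≈ 3.0582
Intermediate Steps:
r = -⅓ ≈ -0.33333
D = -⅓ ≈ -0.33333
f = -8
o(X) = -8
((257 - 106)/(-190 - 205))*o(D) = ((257 - 106)/(-190 - 205))*(-8) = (151/(-395))*(-8) = (151*(-1/395))*(-8) = -151/395*(-8) = 1208/395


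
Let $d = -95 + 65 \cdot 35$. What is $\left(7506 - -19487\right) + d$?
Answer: $29173$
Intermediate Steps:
$d = 2180$ ($d = -95 + 2275 = 2180$)
$\left(7506 - -19487\right) + d = \left(7506 - -19487\right) + 2180 = \left(7506 + 19487\right) + 2180 = 26993 + 2180 = 29173$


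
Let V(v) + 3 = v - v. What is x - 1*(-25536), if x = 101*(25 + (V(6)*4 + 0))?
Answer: 26849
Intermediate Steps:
V(v) = -3 (V(v) = -3 + (v - v) = -3 + 0 = -3)
x = 1313 (x = 101*(25 + (-3*4 + 0)) = 101*(25 + (-12 + 0)) = 101*(25 - 12) = 101*13 = 1313)
x - 1*(-25536) = 1313 - 1*(-25536) = 1313 + 25536 = 26849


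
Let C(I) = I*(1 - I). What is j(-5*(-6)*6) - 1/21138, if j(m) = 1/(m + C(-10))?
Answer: 5267/369915 ≈ 0.014238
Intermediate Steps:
j(m) = 1/(-110 + m) (j(m) = 1/(m - 10*(1 - 1*(-10))) = 1/(m - 10*(1 + 10)) = 1/(m - 10*11) = 1/(m - 110) = 1/(-110 + m))
j(-5*(-6)*6) - 1/21138 = 1/(-110 - 5*(-6)*6) - 1/21138 = 1/(-110 + 30*6) - 1*1/21138 = 1/(-110 + 180) - 1/21138 = 1/70 - 1/21138 = 5267/369915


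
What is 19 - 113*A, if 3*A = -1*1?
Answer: 170/3 ≈ 56.667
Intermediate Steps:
A = -1/3 (A = (-1*1)/3 = (1/3)*(-1) = -1/3 ≈ -0.33333)
19 - 113*A = 19 - 113*(-1/3) = 19 + 113/3 = 170/3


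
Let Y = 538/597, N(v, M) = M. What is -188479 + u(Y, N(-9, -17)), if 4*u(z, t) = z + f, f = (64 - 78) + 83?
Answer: -450046121/2388 ≈ -1.8846e+5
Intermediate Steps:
f = 69 (f = -14 + 83 = 69)
Y = 538/597 (Y = 538*(1/597) = 538/597 ≈ 0.90117)
u(z, t) = 69/4 + z/4 (u(z, t) = (z + 69)/4 = (69 + z)/4 = 69/4 + z/4)
-188479 + u(Y, N(-9, -17)) = -188479 + (69/4 + (¼)*(538/597)) = -188479 + (69/4 + 269/1194) = -188479 + 41731/2388 = -450046121/2388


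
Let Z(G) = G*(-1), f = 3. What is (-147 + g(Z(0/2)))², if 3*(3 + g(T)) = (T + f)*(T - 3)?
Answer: 23409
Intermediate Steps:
Z(G) = -G
g(T) = -3 + (-3 + T)*(3 + T)/3 (g(T) = -3 + ((T + 3)*(T - 3))/3 = -3 + ((3 + T)*(-3 + T))/3 = -3 + ((-3 + T)*(3 + T))/3 = -3 + (-3 + T)*(3 + T)/3)
(-147 + g(Z(0/2)))² = (-147 + (-6 + (-0/2)²/3))² = (-147 + (-6 + (-1*0)²/3))² = (-147 + (-6 + (⅓)*0²))² = (-147 + (-6 + (⅓)*0))² = (-147 + (-6 + 0))² = (-147 - 6)² = (-153)² = 23409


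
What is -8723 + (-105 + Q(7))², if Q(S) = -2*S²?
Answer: 32486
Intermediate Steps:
-8723 + (-105 + Q(7))² = -8723 + (-105 - 2*7²)² = -8723 + (-105 - 2*49)² = -8723 + (-105 - 98)² = -8723 + (-203)² = -8723 + 41209 = 32486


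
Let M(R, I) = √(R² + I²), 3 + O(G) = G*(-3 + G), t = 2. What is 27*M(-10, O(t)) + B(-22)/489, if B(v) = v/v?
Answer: 1/489 + 135*√5 ≈ 301.87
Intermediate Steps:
O(G) = -3 + G*(-3 + G)
B(v) = 1
M(R, I) = √(I² + R²)
27*M(-10, O(t)) + B(-22)/489 = 27*√((-3 + 2² - 3*2)² + (-10)²) + 1/489 = 27*√((-3 + 4 - 6)² + 100) + 1*(1/489) = 27*√((-5)² + 100) + 1/489 = 27*√(25 + 100) + 1/489 = 27*√125 + 1/489 = 27*(5*√5) + 1/489 = 135*√5 + 1/489 = 1/489 + 135*√5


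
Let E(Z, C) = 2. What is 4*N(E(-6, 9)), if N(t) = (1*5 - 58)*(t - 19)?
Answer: 3604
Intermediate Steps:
N(t) = 1007 - 53*t (N(t) = (5 - 58)*(-19 + t) = -53*(-19 + t) = 1007 - 53*t)
4*N(E(-6, 9)) = 4*(1007 - 53*2) = 4*(1007 - 106) = 4*901 = 3604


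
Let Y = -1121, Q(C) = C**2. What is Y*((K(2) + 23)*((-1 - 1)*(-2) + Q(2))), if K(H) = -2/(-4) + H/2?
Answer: -219716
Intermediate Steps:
K(H) = 1/2 + H/2 (K(H) = -2*(-1/4) + H*(1/2) = 1/2 + H/2)
Y*((K(2) + 23)*((-1 - 1)*(-2) + Q(2))) = -1121*((1/2 + (1/2)*2) + 23)*((-1 - 1)*(-2) + 2**2) = -1121*((1/2 + 1) + 23)*(-2*(-2) + 4) = -1121*(3/2 + 23)*(4 + 4) = -54929*8/2 = -1121*196 = -219716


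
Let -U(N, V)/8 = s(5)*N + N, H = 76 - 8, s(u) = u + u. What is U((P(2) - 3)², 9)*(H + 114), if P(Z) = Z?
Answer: -16016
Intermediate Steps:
s(u) = 2*u
H = 68
U(N, V) = -88*N (U(N, V) = -8*((2*5)*N + N) = -8*(10*N + N) = -88*N)
U((P(2) - 3)², 9)*(H + 114) = (-88*(2 - 3)²)*(68 + 114) = -88*(-1)²*182 = -88*1*182 = -88*182 = -16016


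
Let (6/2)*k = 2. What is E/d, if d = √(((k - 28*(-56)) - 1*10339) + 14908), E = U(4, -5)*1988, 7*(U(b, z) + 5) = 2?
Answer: -9372*√55239/18413 ≈ -119.63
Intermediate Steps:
k = ⅔ (k = (⅓)*2 = ⅔ ≈ 0.66667)
U(b, z) = -33/7 (U(b, z) = -5 + (⅐)*2 = -5 + 2/7 = -33/7)
E = -9372 (E = -33/7*1988 = -9372)
d = √55239/3 (d = √(((⅔ - 28*(-56)) - 1*10339) + 14908) = √(((⅔ + 1568) - 10339) + 14908) = √((4706/3 - 10339) + 14908) = √(-26311/3 + 14908) = √(18413/3) = √55239/3 ≈ 78.343)
E/d = -9372*√55239/18413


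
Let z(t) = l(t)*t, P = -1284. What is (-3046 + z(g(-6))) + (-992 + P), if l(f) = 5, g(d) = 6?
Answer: -5292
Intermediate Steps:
z(t) = 5*t
(-3046 + z(g(-6))) + (-992 + P) = (-3046 + 5*6) + (-992 - 1284) = (-3046 + 30) - 2276 = -3016 - 2276 = -5292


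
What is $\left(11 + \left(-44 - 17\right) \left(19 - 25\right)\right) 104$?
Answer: $39208$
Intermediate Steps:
$\left(11 + \left(-44 - 17\right) \left(19 - 25\right)\right) 104 = \left(11 - -366\right) 104 = \left(11 + 366\right) 104 = 377 \cdot 104 = 39208$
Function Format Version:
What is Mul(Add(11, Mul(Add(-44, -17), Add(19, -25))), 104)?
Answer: 39208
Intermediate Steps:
Mul(Add(11, Mul(Add(-44, -17), Add(19, -25))), 104) = Mul(Add(11, Mul(-61, -6)), 104) = Mul(Add(11, 366), 104) = Mul(377, 104) = 39208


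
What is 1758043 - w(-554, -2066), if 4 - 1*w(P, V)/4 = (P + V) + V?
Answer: 1739283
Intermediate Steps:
w(P, V) = 16 - 8*V - 4*P (w(P, V) = 16 - 4*((P + V) + V) = 16 - 4*(P + 2*V) = 16 + (-8*V - 4*P) = 16 - 8*V - 4*P)
1758043 - w(-554, -2066) = 1758043 - (16 - 8*(-2066) - 4*(-554)) = 1758043 - (16 + 16528 + 2216) = 1758043 - 1*18760 = 1758043 - 18760 = 1739283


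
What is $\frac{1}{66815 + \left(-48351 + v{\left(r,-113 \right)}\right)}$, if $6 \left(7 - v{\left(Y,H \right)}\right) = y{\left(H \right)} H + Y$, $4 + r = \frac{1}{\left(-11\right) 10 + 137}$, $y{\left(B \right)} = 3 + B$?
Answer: $\frac{162}{2656799} \approx 6.0976 \cdot 10^{-5}$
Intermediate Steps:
$r = - \frac{107}{27}$ ($r = -4 + \frac{1}{\left(-11\right) 10 + 137} = -4 + \frac{1}{-110 + 137} = -4 + \frac{1}{27} = - \frac{107}{27} \approx -3.963$)
$v{\left(Y,H \right)} = 7 - \frac{Y}{6} - \frac{H \left(3 + H\right)}{6}$ ($v{\left(Y,H \right)} = 7 - \frac{\left(3 + H\right) H + Y}{6} = 7 - \frac{H \left(3 + H\right) + Y}{6} = 7 - \frac{Y + H \left(3 + H\right)}{6} = 7 - \left(\frac{Y}{6} + \frac{H \left(3 + H\right)}{6}\right) = 7 - \frac{Y}{6} - \frac{H \left(3 + H\right)}{6}$)
$\frac{1}{66815 + \left(-48351 + v{\left(r,-113 \right)}\right)} = \frac{1}{66815 - \left(\frac{7831621}{162} - \frac{113 \left(3 - 113\right)}{6}\right)} = \frac{1}{66815 + \left(-48351 + \left(7 + \frac{107}{162} - \left(- \frac{113}{6}\right) \left(-110\right)\right)\right)} = \frac{1}{66815 + \left(-48351 + \left(7 + \frac{107}{162} - \frac{6215}{3}\right)\right)} = \frac{1}{66815 - \frac{8167231}{162}} = \frac{1}{\frac{2656799}{162}} = \frac{162}{2656799}$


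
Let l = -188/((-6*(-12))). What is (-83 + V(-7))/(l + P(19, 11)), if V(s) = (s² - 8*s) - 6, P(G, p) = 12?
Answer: 288/169 ≈ 1.7041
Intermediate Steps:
V(s) = -6 + s² - 8*s
l = -47/18 (l = -188/72 = -188*1/72 = -47/18 ≈ -2.6111)
(-83 + V(-7))/(l + P(19, 11)) = (-83 + (-6 + (-7)² - 8*(-7)))/(-47/18 + 12) = (-83 + (-6 + 49 + 56))/(169/18) = (-83 + 99)*(18/169) = 16*(18/169) = 288/169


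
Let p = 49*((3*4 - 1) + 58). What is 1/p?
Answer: 1/3381 ≈ 0.00029577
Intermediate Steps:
p = 3381 (p = 49*((12 - 1) + 58) = 49*(11 + 58) = 49*69 = 3381)
1/p = 1/3381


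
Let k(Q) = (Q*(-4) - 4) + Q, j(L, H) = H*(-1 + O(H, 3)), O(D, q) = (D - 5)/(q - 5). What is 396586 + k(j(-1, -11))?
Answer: 396813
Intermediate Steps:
O(D, q) = (-5 + D)/(-5 + q)
j(L, H) = H*(3/2 - H/2) (j(L, H) = H*(-1 + (-5 + H)/(-5 + 3)) = H*(-1 + (-5 + H)/(-2)) = H*(-1 - (-5 + H)/2) = H*(-1 + (5/2 - H/2)) = H*(3/2 - H/2))
k(Q) = -4 - 3*Q (k(Q) = (-4*Q - 4) + Q = (-4 - 4*Q) + Q = -4 - 3*Q)
396586 + k(j(-1, -11)) = 396586 + (-4 - 3*(-11)*(3 - 1*(-11))/2) = 396586 + (-4 - 3*(-11)*(3 + 11)/2) = 396586 + (-4 - 3*(-11)*14/2) = 396586 + (-4 - 3*(-77)) = 396586 + (-4 + 231) = 396586 + 227 = 396813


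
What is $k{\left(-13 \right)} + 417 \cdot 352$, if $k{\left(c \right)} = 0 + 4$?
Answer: $146788$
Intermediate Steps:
$k{\left(c \right)} = 4$
$k{\left(-13 \right)} + 417 \cdot 352 = 4 + 417 \cdot 352 = 4 + 146784 = 146788$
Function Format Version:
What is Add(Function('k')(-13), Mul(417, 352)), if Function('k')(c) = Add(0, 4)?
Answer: 146788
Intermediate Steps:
Function('k')(c) = 4
Add(Function('k')(-13), Mul(417, 352)) = Add(4, Mul(417, 352)) = Add(4, 146784) = 146788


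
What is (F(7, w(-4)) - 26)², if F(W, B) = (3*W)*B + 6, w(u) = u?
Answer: 10816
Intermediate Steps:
F(W, B) = 6 + 3*B*W (F(W, B) = 3*B*W + 6 = 6 + 3*B*W)
(F(7, w(-4)) - 26)² = ((6 + 3*(-4)*7) - 26)² = ((6 - 84) - 26)² = (-78 - 26)² = (-104)² = 10816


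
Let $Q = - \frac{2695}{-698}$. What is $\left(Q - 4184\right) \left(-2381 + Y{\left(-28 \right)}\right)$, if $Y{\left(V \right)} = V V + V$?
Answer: $\frac{4741322625}{698} \approx 6.7927 \cdot 10^{6}$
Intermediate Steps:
$Q = \frac{2695}{698}$ ($Q = \left(-2695\right) \left(- \frac{1}{698}\right) = \frac{2695}{698} \approx 3.861$)
$Y{\left(V \right)} = V + V^{2}$ ($Y{\left(V \right)} = V^{2} + V = V + V^{2}$)
$\left(Q - 4184\right) \left(-2381 + Y{\left(-28 \right)}\right) = \left(\frac{2695}{698} - 4184\right) \left(-2381 - 28 \left(1 - 28\right)\right) = - \frac{2917737 \left(-2381 - -756\right)}{698} = - \frac{2917737 \left(-2381 + 756\right)}{698} = \left(- \frac{2917737}{698}\right) \left(-1625\right) = \frac{4741322625}{698}$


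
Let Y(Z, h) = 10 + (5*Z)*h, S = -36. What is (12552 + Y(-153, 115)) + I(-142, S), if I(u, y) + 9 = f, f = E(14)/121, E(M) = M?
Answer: -9126048/121 ≈ -75422.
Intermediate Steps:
f = 14/121 ≈ 0.11570
I(u, y) = -1075/121 (I(u, y) = -9 + 14/121 = -1075/121)
Y(Z, h) = 10 + 5*Z*h
(12552 + Y(-153, 115)) + I(-142, S) = (12552 + (10 + 5*(-153)*115)) - 1075/121 = (12552 + (10 - 87975)) - 1075/121 = (12552 - 87965) - 1075/121 = -75413 - 1075/121 = -9126048/121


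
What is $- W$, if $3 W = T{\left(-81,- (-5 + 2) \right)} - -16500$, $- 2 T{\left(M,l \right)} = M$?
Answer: $- \frac{11027}{2} \approx -5513.5$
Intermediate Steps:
$T{\left(M,l \right)} = - \frac{M}{2}$
$W = \frac{11027}{2}$ ($W = \frac{\left(- \frac{1}{2}\right) \left(-81\right) - -16500}{3} = \frac{\frac{81}{2} + 16500}{3} = \frac{1}{3} \cdot \frac{33081}{2} = \frac{11027}{2} \approx 5513.5$)
$- W = \left(-1\right) \frac{11027}{2} = - \frac{11027}{2}$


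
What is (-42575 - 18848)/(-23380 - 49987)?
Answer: 61423/73367 ≈ 0.83720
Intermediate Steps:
(-42575 - 18848)/(-23380 - 49987) = -61423/(-73367) = -61423*(-1/73367) = 61423/73367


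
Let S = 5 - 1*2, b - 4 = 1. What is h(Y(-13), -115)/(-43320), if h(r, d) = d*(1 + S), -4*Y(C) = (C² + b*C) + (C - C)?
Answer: 23/2166 ≈ 0.010619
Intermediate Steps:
b = 5 (b = 4 + 1 = 5)
S = 3 (S = 5 - 2 = 3)
Y(C) = -5*C/4 - C²/4 (Y(C) = -((C² + 5*C) + (C - C))/4 = -((C² + 5*C) + 0)/4 = -(C² + 5*C)/4 = -5*C/4 - C²/4)
h(r, d) = 4*d (h(r, d) = d*(1 + 3) = d*4 = 4*d)
h(Y(-13), -115)/(-43320) = (4*(-115))/(-43320) = -460*(-1/43320) = 23/2166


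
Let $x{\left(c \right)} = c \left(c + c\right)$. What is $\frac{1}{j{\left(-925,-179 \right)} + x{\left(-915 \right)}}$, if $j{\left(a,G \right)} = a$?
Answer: $\frac{1}{1673525} \approx 5.9754 \cdot 10^{-7}$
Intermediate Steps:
$x{\left(c \right)} = 2 c^{2}$ ($x{\left(c \right)} = c 2 c = 2 c^{2}$)
$\frac{1}{j{\left(-925,-179 \right)} + x{\left(-915 \right)}} = \frac{1}{-925 + 2 \left(-915\right)^{2}} = \frac{1}{-925 + 2 \cdot 837225} = \frac{1}{-925 + 1674450} = \frac{1}{1673525}$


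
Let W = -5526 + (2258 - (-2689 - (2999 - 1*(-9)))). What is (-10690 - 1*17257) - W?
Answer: -30376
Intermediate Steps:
W = 2429 (W = -5526 + (2258 - (-2689 - (2999 + 9))) = -5526 + (2258 - (-2689 - 1*3008)) = -5526 + (2258 - (-2689 - 3008)) = -5526 + (2258 - 1*(-5697)) = -5526 + (2258 + 5697) = -5526 + 7955 = 2429)
(-10690 - 1*17257) - W = (-10690 - 1*17257) - 1*2429 = (-10690 - 17257) - 2429 = -27947 - 2429 = -30376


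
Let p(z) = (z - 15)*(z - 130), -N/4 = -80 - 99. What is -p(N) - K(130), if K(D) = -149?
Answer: -410637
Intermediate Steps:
N = 716 (N = -4*(-80 - 99) = -4*(-179) = 716)
p(z) = (-130 + z)*(-15 + z) (p(z) = (-15 + z)*(-130 + z) = (-130 + z)*(-15 + z))
-p(N) - K(130) = -(1950 + 716² - 145*716) - 1*(-149) = -(1950 + 512656 - 103820) + 149 = -1*410786 + 149 = -410786 + 149 = -410637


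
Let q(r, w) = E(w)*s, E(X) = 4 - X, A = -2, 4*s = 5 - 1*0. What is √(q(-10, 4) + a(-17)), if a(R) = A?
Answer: I*√2 ≈ 1.4142*I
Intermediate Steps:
s = 5/4 (s = (5 - 1*0)/4 = (5 + 0)/4 = (¼)*5 = 5/4 ≈ 1.2500)
q(r, w) = 5 - 5*w/4 (q(r, w) = (4 - w)*(5/4) = 5 - 5*w/4)
a(R) = -2
√(q(-10, 4) + a(-17)) = √((5 - 5/4*4) - 2) = √((5 - 5) - 2) = √(0 - 2) = √(-2) = I*√2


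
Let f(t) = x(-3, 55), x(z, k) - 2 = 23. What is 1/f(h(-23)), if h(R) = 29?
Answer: 1/25 ≈ 0.040000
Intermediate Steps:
x(z, k) = 25 (x(z, k) = 2 + 23 = 25)
f(t) = 25
1/f(h(-23)) = 1/25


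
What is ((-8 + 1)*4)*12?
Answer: -336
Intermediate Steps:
((-8 + 1)*4)*12 = -7*4*12 = -28*12 = -336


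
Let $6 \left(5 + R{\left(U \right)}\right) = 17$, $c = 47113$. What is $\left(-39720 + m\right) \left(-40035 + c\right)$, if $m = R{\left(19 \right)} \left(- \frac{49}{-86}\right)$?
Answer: $- \frac{72535899623}{258} \approx -2.8115 \cdot 10^{8}$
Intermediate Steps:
$R{\left(U \right)} = - \frac{13}{6}$ ($R{\left(U \right)} = -5 + \frac{1}{6} \cdot 17 = -5 + \frac{17}{6} = - \frac{13}{6}$)
$m = - \frac{637}{516}$ ($m = - \frac{13 \left(- \frac{49}{-86}\right)}{6} = - \frac{13 \left(\left(-49\right) \left(- \frac{1}{86}\right)\right)}{6} = \left(- \frac{13}{6}\right) \frac{49}{86} = - \frac{637}{516} \approx -1.2345$)
$\left(-39720 + m\right) \left(-40035 + c\right) = \left(-39720 - \frac{637}{516}\right) \left(-40035 + 47113\right) = \left(- \frac{20496157}{516}\right) 7078 = - \frac{72535899623}{258}$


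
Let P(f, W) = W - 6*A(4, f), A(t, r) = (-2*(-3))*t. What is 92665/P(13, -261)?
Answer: -18533/81 ≈ -228.80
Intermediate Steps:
A(t, r) = 6*t
P(f, W) = -144 + W (P(f, W) = W - 36*4 = W - 6*24 = W - 144 = -144 + W)
92665/P(13, -261) = 92665/(-144 - 261) = 92665/(-405) = 92665*(-1/405) = -18533/81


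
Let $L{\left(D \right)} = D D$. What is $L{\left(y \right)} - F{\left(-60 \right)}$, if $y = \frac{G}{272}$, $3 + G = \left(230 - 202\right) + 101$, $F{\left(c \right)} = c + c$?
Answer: $\frac{2223489}{18496} \approx 120.21$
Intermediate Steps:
$F{\left(c \right)} = 2 c$
$G = 126$ ($G = -3 + \left(\left(230 - 202\right) + 101\right) = -3 + \left(28 + 101\right) = -3 + 129 = 126$)
$y = \frac{63}{136}$ ($y = \frac{126}{272} = 126 \cdot \frac{1}{272} = \frac{63}{136} \approx 0.46324$)
$L{\left(D \right)} = D^{2}$
$L{\left(y \right)} - F{\left(-60 \right)} = \left(\frac{63}{136}\right)^{2} - 2 \left(-60\right) = \frac{3969}{18496} - -120 = \frac{3969}{18496} + 120 = \frac{2223489}{18496}$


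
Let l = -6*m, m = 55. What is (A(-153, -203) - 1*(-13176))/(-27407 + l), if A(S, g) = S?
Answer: -13023/27737 ≈ -0.46952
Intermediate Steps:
l = -330 (l = -6*55 = -330)
(A(-153, -203) - 1*(-13176))/(-27407 + l) = (-153 - 1*(-13176))/(-27407 - 330) = (-153 + 13176)/(-27737) = 13023*(-1/27737) = -13023/27737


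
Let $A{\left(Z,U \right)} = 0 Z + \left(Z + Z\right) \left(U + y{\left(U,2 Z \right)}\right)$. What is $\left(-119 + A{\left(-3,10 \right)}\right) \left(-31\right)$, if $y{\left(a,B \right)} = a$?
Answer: $7409$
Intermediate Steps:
$A{\left(Z,U \right)} = 4 U Z$ ($A{\left(Z,U \right)} = 0 Z + \left(Z + Z\right) \left(U + U\right) = 0 + 2 Z 2 U = 0 + 4 U Z = 4 U Z$)
$\left(-119 + A{\left(-3,10 \right)}\right) \left(-31\right) = \left(-119 + 4 \cdot 10 \left(-3\right)\right) \left(-31\right) = \left(-119 - 120\right) \left(-31\right) = \left(-239\right) \left(-31\right) = 7409$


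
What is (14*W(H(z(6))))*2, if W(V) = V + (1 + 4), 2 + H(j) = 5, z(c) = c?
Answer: 224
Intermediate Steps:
H(j) = 3 (H(j) = -2 + 5 = 3)
W(V) = 5 + V (W(V) = V + 5 = 5 + V)
(14*W(H(z(6))))*2 = (14*(5 + 3))*2 = (14*8)*2 = 112*2 = 224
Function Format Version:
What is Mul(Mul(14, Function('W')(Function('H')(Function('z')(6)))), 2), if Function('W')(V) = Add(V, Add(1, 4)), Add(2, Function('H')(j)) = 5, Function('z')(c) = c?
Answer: 224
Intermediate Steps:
Function('H')(j) = 3 (Function('H')(j) = Add(-2, 5) = 3)
Function('W')(V) = Add(5, V) (Function('W')(V) = Add(V, 5) = Add(5, V))
Mul(Mul(14, Function('W')(Function('H')(Function('z')(6)))), 2) = Mul(Mul(14, Add(5, 3)), 2) = Mul(Mul(14, 8), 2) = Mul(112, 2) = 224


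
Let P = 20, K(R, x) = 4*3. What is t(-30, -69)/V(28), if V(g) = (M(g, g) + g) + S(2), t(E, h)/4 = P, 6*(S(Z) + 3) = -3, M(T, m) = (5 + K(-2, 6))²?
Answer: 160/627 ≈ 0.25518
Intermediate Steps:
K(R, x) = 12
M(T, m) = 289 (M(T, m) = (5 + 12)² = 17² = 289)
S(Z) = -7/2 (S(Z) = -3 + (⅙)*(-3) = -3 - ½ = -7/2)
t(E, h) = 80 (t(E, h) = 4*20 = 80)
V(g) = 571/2 + g (V(g) = (289 + g) - 7/2 = 571/2 + g)
t(-30, -69)/V(28) = 80/(571/2 + 28) = 80/(627/2) = 80*(2/627) = 160/627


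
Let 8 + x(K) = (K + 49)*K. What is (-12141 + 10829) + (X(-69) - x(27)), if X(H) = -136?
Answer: -3492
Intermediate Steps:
x(K) = -8 + K*(49 + K) (x(K) = -8 + (K + 49)*K = -8 + (49 + K)*K = -8 + K*(49 + K))
(-12141 + 10829) + (X(-69) - x(27)) = (-12141 + 10829) + (-136 - (-8 + 27² + 49*27)) = -1312 + (-136 - (-8 + 729 + 1323)) = -1312 + (-136 - 1*2044) = -1312 + (-136 - 2044) = -1312 - 2180 = -3492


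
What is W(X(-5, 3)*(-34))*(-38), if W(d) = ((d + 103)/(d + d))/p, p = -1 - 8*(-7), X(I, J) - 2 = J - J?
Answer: 133/748 ≈ 0.17781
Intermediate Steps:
X(I, J) = 2 (X(I, J) = 2 + (J - J) = 2 + 0 = 2)
p = 55 (p = -1 + 56 = 55)
W(d) = (103 + d)/(110*d) (W(d) = ((d + 103)/(d + d))/55 = ((103 + d)/((2*d)))*(1/55) = ((103 + d)*(1/(2*d)))*(1/55) = ((103 + d)/(2*d))*(1/55) = (103 + d)/(110*d))
W(X(-5, 3)*(-34))*(-38) = ((103 + 2*(-34))/(110*((2*(-34)))))*(-38) = ((1/110)*(103 - 68)/(-68))*(-38) = ((1/110)*(-1/68)*35)*(-38) = -7/1496*(-38) = 133/748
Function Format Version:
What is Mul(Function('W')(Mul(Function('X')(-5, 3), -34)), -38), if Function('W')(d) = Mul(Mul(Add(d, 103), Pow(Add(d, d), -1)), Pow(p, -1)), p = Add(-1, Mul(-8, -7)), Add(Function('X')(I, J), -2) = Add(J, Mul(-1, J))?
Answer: Rational(133, 748) ≈ 0.17781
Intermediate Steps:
Function('X')(I, J) = 2 (Function('X')(I, J) = Add(2, Add(J, Mul(-1, J))) = Add(2, 0) = 2)
p = 55 (p = Add(-1, 56) = 55)
Function('W')(d) = Mul(Rational(1, 110), Pow(d, -1), Add(103, d)) (Function('W')(d) = Mul(Mul(Add(d, 103), Pow(Add(d, d), -1)), Pow(55, -1)) = Mul(Mul(Add(103, d), Pow(Mul(2, d), -1)), Rational(1, 55)) = Mul(Mul(Add(103, d), Mul(Rational(1, 2), Pow(d, -1))), Rational(1, 55)) = Mul(Mul(Rational(1, 2), Pow(d, -1), Add(103, d)), Rational(1, 55)) = Mul(Rational(1, 110), Pow(d, -1), Add(103, d)))
Mul(Function('W')(Mul(Function('X')(-5, 3), -34)), -38) = Mul(Mul(Rational(1, 110), Pow(Mul(2, -34), -1), Add(103, Mul(2, -34))), -38) = Mul(Mul(Rational(1, 110), Pow(-68, -1), Add(103, -68)), -38) = Mul(Mul(Rational(1, 110), Rational(-1, 68), 35), -38) = Mul(Rational(-7, 1496), -38) = Rational(133, 748)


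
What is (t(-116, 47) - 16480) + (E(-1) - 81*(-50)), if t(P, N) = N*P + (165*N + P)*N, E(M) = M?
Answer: 341150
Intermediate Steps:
t(P, N) = N*P + N*(P + 165*N) (t(P, N) = N*P + (P + 165*N)*N = N*P + N*(P + 165*N))
(t(-116, 47) - 16480) + (E(-1) - 81*(-50)) = (47*(2*(-116) + 165*47) - 16480) + (-1 - 81*(-50)) = (47*(-232 + 7755) - 16480) + (-1 + 4050) = (47*7523 - 16480) + 4049 = (353581 - 16480) + 4049 = 337101 + 4049 = 341150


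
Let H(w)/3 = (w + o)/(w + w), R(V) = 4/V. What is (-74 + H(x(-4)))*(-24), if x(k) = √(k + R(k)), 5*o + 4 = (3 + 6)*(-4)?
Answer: 1740 - 288*I*√5/5 ≈ 1740.0 - 128.8*I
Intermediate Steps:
o = -8 (o = -⅘ + ((3 + 6)*(-4))/5 = -⅘ + (9*(-4))/5 = -⅘ + (⅕)*(-36) = -⅘ - 36/5 = -8)
x(k) = √(k + 4/k)
H(w) = 3*(-8 + w)/(2*w) (H(w) = 3*((w - 8)/(w + w)) = 3*((-8 + w)/((2*w))) = 3*((-8 + w)*(1/(2*w))) = 3*((-8 + w)/(2*w)) = 3*(-8 + w)/(2*w))
(-74 + H(x(-4)))*(-24) = (-74 + (3/2 - 12/√(-4 + 4/(-4))))*(-24) = (-74 + (3/2 - 12/√(-4 + 4*(-¼))))*(-24) = (-74 + (3/2 - 12/√(-4 - 1)))*(-24) = (-74 + (3/2 - 12*(-I*√5/5)))*(-24) = (-74 + (3/2 - (-12)*I*√5/5))*(-24) = (-74 + (3/2 + 12*I*√5/5))*(-24) = (-145/2 + 12*I*√5/5)*(-24) = 1740 - 288*I*√5/5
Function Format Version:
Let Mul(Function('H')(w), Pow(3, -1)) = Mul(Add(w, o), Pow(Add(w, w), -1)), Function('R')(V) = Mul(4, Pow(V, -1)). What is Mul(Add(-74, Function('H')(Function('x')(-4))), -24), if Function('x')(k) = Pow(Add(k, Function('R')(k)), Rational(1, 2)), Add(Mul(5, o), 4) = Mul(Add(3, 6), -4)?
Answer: Add(1740, Mul(Rational(-288, 5), I, Pow(5, Rational(1, 2)))) ≈ Add(1740.0, Mul(-128.80, I))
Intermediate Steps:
o = -8 (o = Add(Rational(-4, 5), Mul(Rational(1, 5), Mul(Add(3, 6), -4))) = Add(Rational(-4, 5), Mul(Rational(1, 5), Mul(9, -4))) = Add(Rational(-4, 5), Mul(Rational(1, 5), -36)) = Add(Rational(-4, 5), Rational(-36, 5)) = -8)
Function('x')(k) = Pow(Add(k, Mul(4, Pow(k, -1))), Rational(1, 2))
Function('H')(w) = Mul(Rational(3, 2), Pow(w, -1), Add(-8, w)) (Function('H')(w) = Mul(3, Mul(Add(w, -8), Pow(Add(w, w), -1))) = Mul(3, Mul(Add(-8, w), Pow(Mul(2, w), -1))) = Mul(3, Mul(Add(-8, w), Mul(Rational(1, 2), Pow(w, -1)))) = Mul(3, Mul(Rational(1, 2), Pow(w, -1), Add(-8, w))) = Mul(Rational(3, 2), Pow(w, -1), Add(-8, w)))
Mul(Add(-74, Function('H')(Function('x')(-4))), -24) = Mul(Add(-74, Add(Rational(3, 2), Mul(-12, Pow(Pow(Add(-4, Mul(4, Pow(-4, -1))), Rational(1, 2)), -1)))), -24) = Mul(Add(-74, Add(Rational(3, 2), Mul(-12, Pow(Pow(Add(-4, Mul(4, Rational(-1, 4))), Rational(1, 2)), -1)))), -24) = Mul(Add(-74, Add(Rational(3, 2), Mul(-12, Pow(Pow(Add(-4, -1), Rational(1, 2)), -1)))), -24) = Mul(Add(-74, Add(Rational(3, 2), Mul(-12, Pow(Pow(-5, Rational(1, 2)), -1)))), -24) = Mul(Add(-74, Add(Rational(3, 2), Mul(-12, Pow(Mul(I, Pow(5, Rational(1, 2))), -1)))), -24) = Mul(Add(-74, Add(Rational(3, 2), Mul(-12, Mul(Rational(-1, 5), I, Pow(5, Rational(1, 2)))))), -24) = Mul(Add(-74, Add(Rational(3, 2), Mul(Rational(12, 5), I, Pow(5, Rational(1, 2))))), -24) = Mul(Add(Rational(-145, 2), Mul(Rational(12, 5), I, Pow(5, Rational(1, 2)))), -24) = Add(1740, Mul(Rational(-288, 5), I, Pow(5, Rational(1, 2))))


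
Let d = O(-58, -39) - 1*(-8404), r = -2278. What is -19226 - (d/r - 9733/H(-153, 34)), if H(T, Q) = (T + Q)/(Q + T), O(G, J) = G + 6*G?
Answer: -10808528/1139 ≈ -9489.5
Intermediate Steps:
O(G, J) = 7*G
d = 7998 (d = 7*(-58) - 1*(-8404) = -406 + 8404 = 7998)
H(T, Q) = 1 (H(T, Q) = (Q + T)/(Q + T) = 1)
-19226 - (d/r - 9733/H(-153, 34)) = -19226 - (7998/(-2278) - 9733/1) = -19226 - (7998*(-1/2278) - 9733*1) = -19226 - (-3999/1139 - 9733) = -19226 - 1*(-11089886/1139) = -19226 + 11089886/1139 = -10808528/1139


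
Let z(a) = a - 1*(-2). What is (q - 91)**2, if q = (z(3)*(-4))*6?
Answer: 44521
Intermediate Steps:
z(a) = 2 + a (z(a) = a + 2 = 2 + a)
q = -120 (q = ((2 + 3)*(-4))*6 = (5*(-4))*6 = -20*6 = -120)
(q - 91)**2 = (-120 - 91)**2 = (-211)**2 = 44521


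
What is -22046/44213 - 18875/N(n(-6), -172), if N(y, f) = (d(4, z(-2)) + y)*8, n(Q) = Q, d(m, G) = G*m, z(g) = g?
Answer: 832051223/4951856 ≈ 168.03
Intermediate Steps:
N(y, f) = -64 + 8*y (N(y, f) = (-2*4 + y)*8 = (-8 + y)*8 = -64 + 8*y)
-22046/44213 - 18875/N(n(-6), -172) = -22046/44213 - 18875/(-64 + 8*(-6)) = -22046*1/44213 - 18875/(-64 - 48) = -22046/44213 - 18875/(-112) = -22046/44213 - 18875*(-1/112) = -22046/44213 + 18875/112 = 832051223/4951856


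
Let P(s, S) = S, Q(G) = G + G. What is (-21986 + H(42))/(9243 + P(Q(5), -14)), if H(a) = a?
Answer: -21944/9229 ≈ -2.3777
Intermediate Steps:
Q(G) = 2*G
(-21986 + H(42))/(9243 + P(Q(5), -14)) = (-21986 + 42)/(9243 - 14) = -21944/9229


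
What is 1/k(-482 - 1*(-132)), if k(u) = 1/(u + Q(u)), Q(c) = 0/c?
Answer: -350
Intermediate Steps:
Q(c) = 0
k(u) = 1/u (k(u) = 1/(u + 0) = 1/u)
1/k(-482 - 1*(-132)) = 1/(1/(-482 - 1*(-132))) = 1/(1/(-482 + 132)) = 1/(1/(-350)) = 1/(-1/350) = -350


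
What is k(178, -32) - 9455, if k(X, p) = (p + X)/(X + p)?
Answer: -9454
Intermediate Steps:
k(X, p) = 1 (k(X, p) = (X + p)/(X + p) = 1)
k(178, -32) - 9455 = 1 - 9455 = -9454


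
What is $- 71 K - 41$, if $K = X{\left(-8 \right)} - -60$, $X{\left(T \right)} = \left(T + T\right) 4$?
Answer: $243$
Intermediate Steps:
$X{\left(T \right)} = 8 T$ ($X{\left(T \right)} = 2 T 4 = 8 T$)
$K = -4$ ($K = 8 \left(-8\right) - -60 = -64 + 60 = -4$)
$- 71 K - 41 = \left(-71\right) \left(-4\right) - 41 = 284 - 41 = 243$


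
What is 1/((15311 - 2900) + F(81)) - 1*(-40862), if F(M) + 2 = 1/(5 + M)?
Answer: 43606904936/1067175 ≈ 40862.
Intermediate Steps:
F(M) = -2 + 1/(5 + M)
1/((15311 - 2900) + F(81)) - 1*(-40862) = 1/((15311 - 2900) + (-9 - 2*81)/(5 + 81)) - 1*(-40862) = 1/(12411 + (-9 - 162)/86) + 40862 = 1/(12411 + (1/86)*(-171)) + 40862 = 1/(12411 - 171/86) + 40862 = 1/(1067175/86) + 40862 = 86/1067175 + 40862 = 43606904936/1067175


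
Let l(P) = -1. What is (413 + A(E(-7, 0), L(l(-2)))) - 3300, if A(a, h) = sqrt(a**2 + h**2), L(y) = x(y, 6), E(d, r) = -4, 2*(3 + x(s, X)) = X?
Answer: -2883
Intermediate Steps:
x(s, X) = -3 + X/2
L(y) = 0 (L(y) = -3 + (1/2)*6 = -3 + 3 = 0)
(413 + A(E(-7, 0), L(l(-2)))) - 3300 = (413 + sqrt((-4)**2 + 0**2)) - 3300 = (413 + sqrt(16 + 0)) - 3300 = (413 + sqrt(16)) - 3300 = (413 + 4) - 3300 = 417 - 3300 = -2883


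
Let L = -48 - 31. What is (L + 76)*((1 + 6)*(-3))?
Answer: 63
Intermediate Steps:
L = -79
(L + 76)*((1 + 6)*(-3)) = (-79 + 76)*((1 + 6)*(-3)) = -21*(-3) = -3*(-21) = 63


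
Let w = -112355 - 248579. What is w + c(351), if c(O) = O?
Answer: -360583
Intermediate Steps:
w = -360934
w + c(351) = -360934 + 351 = -360583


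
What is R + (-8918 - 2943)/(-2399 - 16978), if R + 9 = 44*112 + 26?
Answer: 95831126/19377 ≈ 4945.6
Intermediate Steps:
R = 4945 (R = -9 + (44*112 + 26) = -9 + (4928 + 26) = -9 + 4954 = 4945)
R + (-8918 - 2943)/(-2399 - 16978) = 4945 + (-8918 - 2943)/(-2399 - 16978) = 4945 - 11861/(-19377) = 4945 - 11861*(-1/19377) = 4945 + 11861/19377 = 95831126/19377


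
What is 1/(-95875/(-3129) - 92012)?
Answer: -3129/287809673 ≈ -1.0872e-5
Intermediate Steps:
1/(-95875/(-3129) - 92012) = 1/(-95875*(-1/3129) - 92012) = 1/(95875/3129 - 92012) = 1/(-287809673/3129) = -3129/287809673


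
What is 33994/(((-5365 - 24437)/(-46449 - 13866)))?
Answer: 341724685/4967 ≈ 68799.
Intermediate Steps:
33994/(((-5365 - 24437)/(-46449 - 13866))) = 33994/((-29802/(-60315))) = 33994/((-29802*(-1/60315))) = 33994/(9934/20105) = 33994*(20105/9934) = 341724685/4967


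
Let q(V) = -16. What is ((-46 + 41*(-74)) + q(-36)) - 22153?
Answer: -25249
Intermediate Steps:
((-46 + 41*(-74)) + q(-36)) - 22153 = ((-46 + 41*(-74)) - 16) - 22153 = ((-46 - 3034) - 16) - 22153 = (-3080 - 16) - 22153 = -3096 - 22153 = -25249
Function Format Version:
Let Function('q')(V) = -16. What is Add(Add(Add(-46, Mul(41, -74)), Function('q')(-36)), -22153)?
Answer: -25249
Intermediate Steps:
Add(Add(Add(-46, Mul(41, -74)), Function('q')(-36)), -22153) = Add(Add(Add(-46, Mul(41, -74)), -16), -22153) = Add(Add(Add(-46, -3034), -16), -22153) = Add(Add(-3080, -16), -22153) = Add(-3096, -22153) = -25249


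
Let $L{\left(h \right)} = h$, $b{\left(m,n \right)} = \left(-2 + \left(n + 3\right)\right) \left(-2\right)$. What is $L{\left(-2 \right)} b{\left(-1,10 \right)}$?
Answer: $44$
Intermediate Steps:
$b{\left(m,n \right)} = -2 - 2 n$ ($b{\left(m,n \right)} = \left(-2 + \left(3 + n\right)\right) \left(-2\right) = \left(1 + n\right) \left(-2\right) = -2 - 2 n$)
$L{\left(-2 \right)} b{\left(-1,10 \right)} = - 2 \left(-2 - 20\right) = \left(-2\right) \left(-22\right) = 44$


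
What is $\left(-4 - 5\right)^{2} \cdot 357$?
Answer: $28917$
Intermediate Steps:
$\left(-4 - 5\right)^{2} \cdot 357 = \left(-9\right)^{2} \cdot 357 = 81 \cdot 357 = 28917$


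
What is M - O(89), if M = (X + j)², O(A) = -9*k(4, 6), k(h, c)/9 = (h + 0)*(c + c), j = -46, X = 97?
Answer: 6489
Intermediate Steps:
k(h, c) = 18*c*h (k(h, c) = 9*((h + 0)*(c + c)) = 9*(h*(2*c)) = 9*(2*c*h) = 18*c*h)
O(A) = -3888 (O(A) = -162*6*4 = -9*432 = -3888)
M = 2601 (M = (97 - 46)² = 51² = 2601)
M - O(89) = 2601 - 1*(-3888) = 2601 + 3888 = 6489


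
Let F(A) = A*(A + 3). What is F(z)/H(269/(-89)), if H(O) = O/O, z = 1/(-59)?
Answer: -176/3481 ≈ -0.050560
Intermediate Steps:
z = -1/59 ≈ -0.016949
F(A) = A*(3 + A)
H(O) = 1
F(z)/H(269/(-89)) = -(3 - 1/59)/59/1 = -1/59*176/59*1 = -176/3481*1 = -176/3481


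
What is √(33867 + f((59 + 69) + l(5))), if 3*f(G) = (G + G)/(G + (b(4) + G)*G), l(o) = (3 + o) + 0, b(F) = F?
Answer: √673309921/141 ≈ 184.03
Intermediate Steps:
l(o) = 3 + o
f(G) = 2*G/(3*(G + G*(4 + G))) (f(G) = ((G + G)/(G + (4 + G)*G))/3 = ((2*G)/(G + G*(4 + G)))/3 = (2*G/(G + G*(4 + G)))/3 = 2*G/(3*(G + G*(4 + G))))
√(33867 + f((59 + 69) + l(5))) = √(33867 + 2/(3*(5 + ((59 + 69) + (3 + 5))))) = √(33867 + 2/(3*(5 + (128 + 8)))) = √(33867 + 2/(3*(5 + 136))) = √(33867 + (⅔)/141) = √(33867 + (⅔)*(1/141)) = √(33867 + 2/423) = √(14325743/423) = √673309921/141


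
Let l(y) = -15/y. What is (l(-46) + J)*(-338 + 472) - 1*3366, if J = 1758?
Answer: 5341743/23 ≈ 2.3225e+5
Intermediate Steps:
(l(-46) + J)*(-338 + 472) - 1*3366 = (-15/(-46) + 1758)*(-338 + 472) - 1*3366 = (-15*(-1/46) + 1758)*134 - 3366 = (15/46 + 1758)*134 - 3366 = (80883/46)*134 - 3366 = 5419161/23 - 3366 = 5341743/23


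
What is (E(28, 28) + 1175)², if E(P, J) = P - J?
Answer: 1380625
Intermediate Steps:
(E(28, 28) + 1175)² = ((28 - 1*28) + 1175)² = ((28 - 28) + 1175)² = (0 + 1175)² = 1175² = 1380625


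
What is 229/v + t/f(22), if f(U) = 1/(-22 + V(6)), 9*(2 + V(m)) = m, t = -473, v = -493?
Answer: 16322543/1479 ≈ 11036.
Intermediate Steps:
V(m) = -2 + m/9
f(U) = -3/70 (f(U) = 1/(-22 + (-2 + (⅑)*6)) = 1/(-22 + (-2 + ⅔)) = 1/(-22 - 4/3) = 1/(-70/3) = -3/70)
229/v + t/f(22) = 229/(-493) - 473/(-3/70) = 229*(-1/493) - 473*(-70/3) = -229/493 + 33110/3 = 16322543/1479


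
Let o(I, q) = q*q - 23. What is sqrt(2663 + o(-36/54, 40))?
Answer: 4*sqrt(265) ≈ 65.115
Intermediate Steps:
o(I, q) = -23 + q**2 (o(I, q) = q**2 - 23 = -23 + q**2)
sqrt(2663 + o(-36/54, 40)) = sqrt(2663 + (-23 + 40**2)) = sqrt(2663 + (-23 + 1600)) = sqrt(2663 + 1577) = sqrt(4240) = 4*sqrt(265)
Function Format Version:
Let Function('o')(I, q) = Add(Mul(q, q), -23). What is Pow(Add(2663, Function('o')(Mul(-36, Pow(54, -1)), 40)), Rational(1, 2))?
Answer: Mul(4, Pow(265, Rational(1, 2))) ≈ 65.115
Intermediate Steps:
Function('o')(I, q) = Add(-23, Pow(q, 2)) (Function('o')(I, q) = Add(Pow(q, 2), -23) = Add(-23, Pow(q, 2)))
Pow(Add(2663, Function('o')(Mul(-36, Pow(54, -1)), 40)), Rational(1, 2)) = Pow(Add(2663, Add(-23, Pow(40, 2))), Rational(1, 2)) = Pow(Add(2663, Add(-23, 1600)), Rational(1, 2)) = Pow(Add(2663, 1577), Rational(1, 2)) = Pow(4240, Rational(1, 2)) = Mul(4, Pow(265, Rational(1, 2)))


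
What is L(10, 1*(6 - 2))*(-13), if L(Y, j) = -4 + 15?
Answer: -143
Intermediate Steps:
L(Y, j) = 11
L(10, 1*(6 - 2))*(-13) = 11*(-13) = -143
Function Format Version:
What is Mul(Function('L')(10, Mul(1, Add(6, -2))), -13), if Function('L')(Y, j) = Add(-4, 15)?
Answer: -143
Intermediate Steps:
Function('L')(Y, j) = 11
Mul(Function('L')(10, Mul(1, Add(6, -2))), -13) = Mul(11, -13) = -143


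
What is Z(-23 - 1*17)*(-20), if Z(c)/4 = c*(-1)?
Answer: -3200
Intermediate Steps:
Z(c) = -4*c (Z(c) = 4*(c*(-1)) = 4*(-c) = -4*c)
Z(-23 - 1*17)*(-20) = -4*(-23 - 1*17)*(-20) = -4*(-23 - 17)*(-20) = -4*(-40)*(-20) = 160*(-20) = -3200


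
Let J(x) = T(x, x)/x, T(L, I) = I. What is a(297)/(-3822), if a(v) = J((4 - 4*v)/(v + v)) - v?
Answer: 148/1911 ≈ 0.077446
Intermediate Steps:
J(x) = 1 (J(x) = x/x = 1)
a(v) = 1 - v
a(297)/(-3822) = (1 - 1*297)/(-3822) = (1 - 297)*(-1/3822) = -296*(-1/3822) = 148/1911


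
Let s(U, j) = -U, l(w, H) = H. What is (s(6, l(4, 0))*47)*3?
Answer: -846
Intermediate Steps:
(s(6, l(4, 0))*47)*3 = (-1*6*47)*3 = -6*47*3 = -282*3 = -846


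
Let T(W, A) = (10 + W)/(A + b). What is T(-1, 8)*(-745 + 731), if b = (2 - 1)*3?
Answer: -126/11 ≈ -11.455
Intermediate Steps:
b = 3 (b = 1*3 = 3)
T(W, A) = (10 + W)/(3 + A) (T(W, A) = (10 + W)/(A + 3) = (10 + W)/(3 + A))
T(-1, 8)*(-745 + 731) = ((10 - 1)/(3 + 8))*(-745 + 731) = (9/11)*(-14) = -126/11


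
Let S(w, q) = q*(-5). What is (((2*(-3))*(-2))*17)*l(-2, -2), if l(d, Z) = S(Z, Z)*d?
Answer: -4080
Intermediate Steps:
S(w, q) = -5*q
l(d, Z) = -5*Z*d (l(d, Z) = (-5*Z)*d = -5*Z*d)
(((2*(-3))*(-2))*17)*l(-2, -2) = (((2*(-3))*(-2))*17)*(-5*(-2)*(-2)) = (-6*(-2)*17)*(-20) = (12*17)*(-20) = 204*(-20) = -4080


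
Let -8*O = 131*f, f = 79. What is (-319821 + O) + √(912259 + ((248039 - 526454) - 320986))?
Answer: -2568917/8 + 3*√34762 ≈ -3.2056e+5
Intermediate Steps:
O = -10349/8 (O = -131*79/8 = -⅛*10349 = -10349/8 ≈ -1293.6)
(-319821 + O) + √(912259 + ((248039 - 526454) - 320986)) = (-319821 - 10349/8) + √(912259 + ((248039 - 526454) - 320986)) = -2568917/8 + √(912259 + (-278415 - 320986)) = -2568917/8 + √(912259 - 599401) = -2568917/8 + √312858 = -2568917/8 + 3*√34762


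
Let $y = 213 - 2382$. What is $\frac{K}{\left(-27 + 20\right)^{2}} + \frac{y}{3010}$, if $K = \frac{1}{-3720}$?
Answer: $- \frac{5648119}{7838040} \approx -0.7206$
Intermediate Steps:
$y = -2169$
$K = - \frac{1}{3720} \approx -0.00026882$
$\frac{K}{\left(-27 + 20\right)^{2}} + \frac{y}{3010} = - \frac{1}{3720 \left(-27 + 20\right)^{2}} - \frac{2169}{3010} = - \frac{1}{3720 \left(-7\right)^{2}} - \frac{2169}{3010} = - \frac{1}{3720 \cdot 49} - \frac{2169}{3010} = \left(- \frac{1}{3720}\right) \frac{1}{49} - \frac{2169}{3010} = - \frac{1}{182280} - \frac{2169}{3010} = - \frac{5648119}{7838040}$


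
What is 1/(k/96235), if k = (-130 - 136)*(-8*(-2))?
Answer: -5065/224 ≈ -22.612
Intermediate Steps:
k = -4256 (k = -266*16 = -4256)
1/(k/96235) = 1/(-4256/96235) = 1/(-4256*1/96235) = 1/(-224/5065) = -5065/224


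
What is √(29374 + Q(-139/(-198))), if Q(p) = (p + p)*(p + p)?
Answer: √287913895/99 ≈ 171.39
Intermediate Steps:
Q(p) = 4*p² (Q(p) = (2*p)*(2*p) = 4*p²)
√(29374 + Q(-139/(-198))) = √(29374 + 4*(-139/(-198))²) = √(29374 + 4*(-139*(-1/198))²) = √(29374 + 4*(139/198)²) = √(29374 + 4*(19321/39204)) = √(29374 + 19321/9801) = √(287913895/9801) = √287913895/99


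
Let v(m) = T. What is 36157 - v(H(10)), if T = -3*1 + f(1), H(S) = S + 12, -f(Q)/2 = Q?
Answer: 36162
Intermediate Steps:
f(Q) = -2*Q
H(S) = 12 + S
T = -5 (T = -3*1 - 2*1 = -3 - 2 = -5)
v(m) = -5
36157 - v(H(10)) = 36157 - 1*(-5) = 36157 + 5 = 36162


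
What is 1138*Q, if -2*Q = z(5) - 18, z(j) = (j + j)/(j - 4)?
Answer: 4552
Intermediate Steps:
z(j) = 2*j/(-4 + j) (z(j) = (2*j)/(-4 + j) = 2*j/(-4 + j))
Q = 4 (Q = -(2*5/(-4 + 5) - 18)/2 = -(2*5/1 - 18)/2 = -(2*5*1 - 18)/2 = -(10 - 18)/2 = -1/2*(-8) = 4)
1138*Q = 1138*4 = 4552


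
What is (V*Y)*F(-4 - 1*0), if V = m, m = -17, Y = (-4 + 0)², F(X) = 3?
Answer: -816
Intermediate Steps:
Y = 16 (Y = (-4)² = 16)
V = -17
(V*Y)*F(-4 - 1*0) = -17*16*3 = -272*3 = -816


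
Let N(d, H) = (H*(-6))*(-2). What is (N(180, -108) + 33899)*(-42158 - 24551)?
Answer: -2174913527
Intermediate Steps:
N(d, H) = 12*H (N(d, H) = -6*H*(-2) = 12*H)
(N(180, -108) + 33899)*(-42158 - 24551) = (12*(-108) + 33899)*(-42158 - 24551) = (-1296 + 33899)*(-66709) = 32603*(-66709) = -2174913527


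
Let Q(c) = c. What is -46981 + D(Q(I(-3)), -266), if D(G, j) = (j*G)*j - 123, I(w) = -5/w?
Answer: 212468/3 ≈ 70823.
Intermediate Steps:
D(G, j) = -123 + G*j**2 (D(G, j) = (G*j)*j - 123 = G*j**2 - 123 = -123 + G*j**2)
-46981 + D(Q(I(-3)), -266) = -46981 + (-123 - 5/(-3)*(-266)**2) = -46981 + (-123 - 5*(-1/3)*70756) = -46981 + (-123 + (5/3)*70756) = -46981 + (-123 + 353780/3) = -46981 + 353411/3 = 212468/3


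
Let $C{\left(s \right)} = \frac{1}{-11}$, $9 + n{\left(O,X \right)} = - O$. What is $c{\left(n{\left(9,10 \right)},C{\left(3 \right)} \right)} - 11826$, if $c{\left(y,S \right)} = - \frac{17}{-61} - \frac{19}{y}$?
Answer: $- \frac{12983483}{1098} \approx -11825.0$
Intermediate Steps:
$n{\left(O,X \right)} = -9 - O$
$C{\left(s \right)} = - \frac{1}{11}$
$c{\left(y,S \right)} = \frac{17}{61} - \frac{19}{y}$ ($c{\left(y,S \right)} = \left(-17\right) \left(- \frac{1}{61}\right) - \frac{19}{y} = \frac{17}{61} - \frac{19}{y}$)
$c{\left(n{\left(9,10 \right)},C{\left(3 \right)} \right)} - 11826 = \left(\frac{17}{61} - \frac{19}{-9 - 9}\right) - 11826 = \left(\frac{17}{61} - \frac{19}{-18}\right) - 11826 = \left(\frac{17}{61} - - \frac{19}{18}\right) - 11826 = \left(\frac{17}{61} + \frac{19}{18}\right) - 11826 = \frac{1465}{1098} - 11826 = - \frac{12983483}{1098}$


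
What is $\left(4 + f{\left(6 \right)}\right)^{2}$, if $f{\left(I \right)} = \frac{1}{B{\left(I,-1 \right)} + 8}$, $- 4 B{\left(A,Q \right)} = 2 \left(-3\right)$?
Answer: $\frac{6084}{361} \approx 16.853$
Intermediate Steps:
$B{\left(A,Q \right)} = \frac{3}{2}$ ($B{\left(A,Q \right)} = - \frac{2 \left(-3\right)}{4} = \left(- \frac{1}{4}\right) \left(-6\right) = \frac{3}{2}$)
$f{\left(I \right)} = \frac{2}{19}$ ($f{\left(I \right)} = \frac{1}{\frac{3}{2} + 8} = \frac{1}{\frac{19}{2}} = \frac{2}{19}$)
$\left(4 + f{\left(6 \right)}\right)^{2} = \left(4 + \frac{2}{19}\right)^{2} = \left(\frac{78}{19}\right)^{2} = \frac{6084}{361}$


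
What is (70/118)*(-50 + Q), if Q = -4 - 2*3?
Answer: -2100/59 ≈ -35.593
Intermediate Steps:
Q = -10 (Q = -4 - 6 = -10)
(70/118)*(-50 + Q) = (70/118)*(-50 - 10) = (70*(1/118))*(-60) = (35/59)*(-60) = -2100/59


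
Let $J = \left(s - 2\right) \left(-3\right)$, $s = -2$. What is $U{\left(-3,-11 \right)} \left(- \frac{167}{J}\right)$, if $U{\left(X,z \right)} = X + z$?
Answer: $\frac{1169}{6} \approx 194.83$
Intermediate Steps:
$J = 12$ ($J = \left(-2 - 2\right) \left(-3\right) = \left(-4\right) \left(-3\right) = 12$)
$U{\left(-3,-11 \right)} \left(- \frac{167}{J}\right) = \left(-3 - 11\right) \left(- \frac{167}{12}\right) = - 14 \left(\left(-167\right) \frac{1}{12}\right) = \left(-14\right) \left(- \frac{167}{12}\right) = \frac{1169}{6}$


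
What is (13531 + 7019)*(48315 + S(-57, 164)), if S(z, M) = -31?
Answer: 992236200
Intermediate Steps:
(13531 + 7019)*(48315 + S(-57, 164)) = (13531 + 7019)*(48315 - 31) = 20550*48284 = 992236200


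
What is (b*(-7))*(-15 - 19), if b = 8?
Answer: 1904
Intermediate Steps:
(b*(-7))*(-15 - 19) = (8*(-7))*(-15 - 19) = -56*(-34) = 1904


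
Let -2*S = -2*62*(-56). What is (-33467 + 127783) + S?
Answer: 90844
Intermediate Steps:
S = -3472 (S = -(-2*62)*(-56)/2 = -(-62)*(-56) = -1/2*6944 = -3472)
(-33467 + 127783) + S = (-33467 + 127783) - 3472 = 94316 - 3472 = 90844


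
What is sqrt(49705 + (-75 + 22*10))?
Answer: 5*sqrt(1994) ≈ 223.27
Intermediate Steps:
sqrt(49705 + (-75 + 22*10)) = sqrt(49705 + (-75 + 220)) = sqrt(49705 + 145) = sqrt(49850) = 5*sqrt(1994)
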